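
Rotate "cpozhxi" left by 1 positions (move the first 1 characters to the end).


Input: 'cpozhxi', shift = 1
Operation: split at index 1 and swap parts
Front part s[0:1] = 'c'
Back part s[1:] = 'pozhxi'
Rotated = back + front = 'pozhxi' + 'c'
Result: pozhxic


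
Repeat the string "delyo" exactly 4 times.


Input string: 'delyo'
Operation: repeat 4 times
Concatenation: 'delyo' + 'delyo' + 'delyo' + 'delyo'
Result: delyodelyodelyodelyo


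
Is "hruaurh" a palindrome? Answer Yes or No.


Input string: 'hruaurh'
Reversed: 'hruaurh'
Compare pairs: s[0]='h' vs s[6]='h' (match), s[1]='r' vs s[5]='r' (match), s[2]='u' vs s[4]='u' (match)
Palindrome: Yes


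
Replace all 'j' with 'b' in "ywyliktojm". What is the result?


Input string: 'ywyliktojm'
Operation: replace 'j' with 'b'
Positions of 'j': 8
After replacement: ywyliktobm


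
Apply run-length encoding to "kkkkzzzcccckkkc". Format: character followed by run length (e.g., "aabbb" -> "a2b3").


Input: 'kkkkzzzcccckkkc'
Operation: identify consecutive runs
Runs: 'kkkk' -> k4, 'zzz' -> z3, 'cccc' -> c4, 'kkk' -> k3, 'c' -> c1
Encoded: k4z3c4k3c1


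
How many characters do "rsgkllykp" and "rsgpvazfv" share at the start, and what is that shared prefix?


String 1: 'rsgkllykp'
String 2: 'rsgpvazfv'
Compare position by position:
pos 0: 'r' vs 'r' match
pos 1: 's' vs 's' match
pos 2: 'g' vs 'g' match
pos 3: 'k' vs 'p' differ -> stop
Longest common prefix: "rsg" (length 3)


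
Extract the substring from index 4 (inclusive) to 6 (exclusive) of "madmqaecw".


Input string: 'madmqaecw'
Operation: slice [4:6]
Extract characters: s[4]='q', s[5]='a'
Result: qa


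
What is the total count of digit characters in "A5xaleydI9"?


Input string: 'A5xaleydI9'
Operation: count digit characters (0-9)
Scan: 'A', '5'(digit), 'x', 'a', 'l', 'e', 'y', 'd', 'I', '9'(digit)
Digits found: 2
Result: 2


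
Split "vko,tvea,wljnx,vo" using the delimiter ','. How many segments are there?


Input string: 'vko,tvea,wljnx,vo'
Delimiter: ','
Split result: 'vko', 'tvea', 'wljnx', 'vo'
Number of parts: 4


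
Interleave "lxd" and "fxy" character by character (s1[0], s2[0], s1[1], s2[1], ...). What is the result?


String 1: 'lxd'
String 2: 'fxy'
Operation: alternate characters
Pairs: 'l'+'f', 'x'+'x', 'd'+'y'
Result: lfxxdy


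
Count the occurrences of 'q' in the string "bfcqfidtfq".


Input string: 'bfcqfidtfq'
Target character: 'q'
Scan each position: s[3]='q', s[9]='q'
Matches found at indices: 3, 9
Total: 2


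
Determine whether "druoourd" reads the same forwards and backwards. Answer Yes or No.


Input string: 'druoourd'
Reversed: 'druoourd'
Compare pairs: s[0]='d' vs s[7]='d' (match), s[1]='r' vs s[6]='r' (match), s[2]='u' vs s[5]='u' (match), s[3]='o' vs s[4]='o' (match)
Palindrome: Yes


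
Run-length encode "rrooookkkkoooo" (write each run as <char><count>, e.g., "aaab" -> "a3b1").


Input: 'rrooookkkkoooo'
Operation: identify consecutive runs
Runs: 'rr' -> r2, 'oooo' -> o4, 'kkkk' -> k4, 'oooo' -> o4
Encoded: r2o4k4o4


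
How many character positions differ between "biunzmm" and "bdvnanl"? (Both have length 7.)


String 1: 'biunzmm'
String 2: 'bdvnanl'
Compare each position: pos 0: 'b'=='b', pos 1: 'i'!='d', pos 2: 'u'!='v', pos 3: 'n'=='n', pos 4: 'z'!='a', pos 5: 'm'!='n', pos 6: 'm'!='l'
Differing positions: 5
Hamming distance: 5


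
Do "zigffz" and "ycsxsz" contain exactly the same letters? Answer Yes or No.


String 1: 'zigffz' -> sorted: 'ffgizz'
String 2: 'ycsxsz' -> sorted: 'cssxyz'
Compare sorted forms: 'ffgizz' != 'cssxyz'
Anagram: No


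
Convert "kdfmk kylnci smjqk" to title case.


Input string: 'kdfmk kylnci smjqk'
Operation: capitalize first letter of each word
Word transformations: 'kdfmk'->'Kdfmk', 'kylnci'->'Kylnci', 'smjqk'->'Smjqk'
Result: Kdfmk Kylnci Smjqk


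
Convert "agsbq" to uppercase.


Input string: 'agsbq'
Operation: convert each letter to uppercase
Mapping: 'a'->'A', 'g'->'G', 's'->'S', 'b'->'B', 'q'->'Q'
Result: AGSBQ


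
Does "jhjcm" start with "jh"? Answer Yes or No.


Input string: 'jhjcm'
Prefix to check: 'jh'
First 2 characters of input: 'jh'
Match: True
Result: Yes


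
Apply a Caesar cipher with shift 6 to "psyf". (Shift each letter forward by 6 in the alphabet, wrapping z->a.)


Input: 'psyf', shift = 6
Operation: for each letter, (position + 6) mod 26
Mapping: 'p'(15+6=21)->'v', 's'(18+6=24)->'y', 'y'(24+6=30, 30 mod 26=4)->'e', 'f'(5+6=11)->'l'
Result: vyel


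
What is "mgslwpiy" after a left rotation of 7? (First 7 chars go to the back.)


Input: 'mgslwpiy', shift = 7
Operation: split at index 7 and swap parts
Front part s[0:7] = 'mgslwpi'
Back part s[7:] = 'y'
Rotated = back + front = 'y' + 'mgslwpi'
Result: ymgslwpi


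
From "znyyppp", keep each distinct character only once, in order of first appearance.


Input: 'znyyppp'
Operation: keep first occurrence of each character
Scan: s[0]='z' new -> keep; s[1]='n' new -> keep; s[2]='y' new -> keep; s[3]='y' seen -> skip; s[4]='p' new -> keep; s[5]='p' seen -> skip; s[6]='p' seen -> skip
Result: znyp


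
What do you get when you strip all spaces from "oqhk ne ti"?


Input string: 'oqhk ne ti'
Operation: remove all spaces
Words: 'oqhk', 'ne', 'ti'
Join without spaces: oqhkneti


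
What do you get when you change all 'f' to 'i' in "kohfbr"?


Input string: 'kohfbr'
Operation: replace 'f' with 'i'
Positions of 'f': 3
After replacement: kohibr


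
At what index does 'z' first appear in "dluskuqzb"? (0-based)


Input string: 'dluskuqzb'
Target: 'z'
Scanning left to right: s[0]='d', s[1]='l', s[2]='u', s[3]='s', s[4]='k', s[5]='u', s[6]='q', s[7]='z'
First match at index: 7


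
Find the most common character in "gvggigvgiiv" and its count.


Input: 'gvggigvgiiv'
Operation: tally each character
Counts: 'g':5, 'i':3, 'v':3
Maximum: 'g' appears 5 times


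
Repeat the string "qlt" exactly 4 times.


Input string: 'qlt'
Operation: repeat 4 times
Concatenation: 'qlt' + 'qlt' + 'qlt' + 'qlt'
Result: qltqltqltqlt


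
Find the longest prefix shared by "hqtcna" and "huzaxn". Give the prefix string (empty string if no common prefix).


String 1: 'hqtcna'
String 2: 'huzaxn'
Compare position by position:
pos 0: 'h' vs 'h' match
pos 1: 'q' vs 'u' differ -> stop
Longest common prefix: "h" (length 1)


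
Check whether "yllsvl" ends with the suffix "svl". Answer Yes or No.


Input string: 'yllsvl'
Suffix to check: 'svl'
Last 3 characters of input: 'svl'
Match: True
Result: Yes


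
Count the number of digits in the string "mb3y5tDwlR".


Input string: 'mb3y5tDwlR'
Operation: count digit characters (0-9)
Scan: 'm', 'b', '3'(digit), 'y', '5'(digit), 't', 'D', 'w', 'l', 'R'
Digits found: 2
Result: 2


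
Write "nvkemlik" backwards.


Input string: 'nvkemlik'
Operation: reverse character order
Original order: 'n' -> 'v' -> 'k' -> 'e' -> 'm' -> 'l' -> 'i' -> 'k'
Reversed order: 'k' -> 'i' -> 'l' -> 'm' -> 'e' -> 'k' -> 'v' -> 'n'
Result: kilmekvn


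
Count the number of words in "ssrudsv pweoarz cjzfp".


Input string: 'ssrudsv pweoarz cjzfp'
Operation: split by spaces
Words found: 'ssrudsv', 'pweoarz', 'cjzfp'
Word count: 3


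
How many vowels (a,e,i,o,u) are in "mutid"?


Input string: 'mutid'
Operation: count vowels (a, e, i, o, u)
Scan: s[0]='m', s[1]='u' (vowel), s[2]='t', s[3]='i' (vowel), s[4]='d'
Vowels found: 2
Result: 2


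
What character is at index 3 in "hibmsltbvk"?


Input string: 'hibmsltbvk'
Operation: get character at index 3
Index mapping: s[0]='h', s[1]='i', s[2]='b', s[3]='m'
Result: 'm'


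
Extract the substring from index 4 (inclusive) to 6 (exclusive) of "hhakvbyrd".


Input string: 'hhakvbyrd'
Operation: slice [4:6]
Extract characters: s[4]='v', s[5]='b'
Result: vb


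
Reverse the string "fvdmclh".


Input string: 'fvdmclh'
Operation: reverse character order
Original order: 'f' -> 'v' -> 'd' -> 'm' -> 'c' -> 'l' -> 'h'
Reversed order: 'h' -> 'l' -> 'c' -> 'm' -> 'd' -> 'v' -> 'f'
Result: hlcmdvf


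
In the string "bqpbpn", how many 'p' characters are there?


Input string: 'bqpbpn'
Target character: 'p'
Scan each position: s[2]='p', s[4]='p'
Matches found at indices: 2, 4
Total: 2


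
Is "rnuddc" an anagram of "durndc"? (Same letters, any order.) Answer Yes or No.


String 1: 'durndc' -> sorted: 'cddnru'
String 2: 'rnuddc' -> sorted: 'cddnru'
Compare sorted forms: 'cddnru' == 'cddnru'
Anagram: Yes


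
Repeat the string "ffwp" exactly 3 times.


Input string: 'ffwp'
Operation: repeat 3 times
Concatenation: 'ffwp' + 'ffwp' + 'ffwp'
Result: ffwpffwpffwp


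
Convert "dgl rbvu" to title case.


Input string: 'dgl rbvu'
Operation: capitalize first letter of each word
Word transformations: 'dgl'->'Dgl', 'rbvu'->'Rbvu'
Result: Dgl Rbvu


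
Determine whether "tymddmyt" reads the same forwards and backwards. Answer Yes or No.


Input string: 'tymddmyt'
Reversed: 'tymddmyt'
Compare pairs: s[0]='t' vs s[7]='t' (match), s[1]='y' vs s[6]='y' (match), s[2]='m' vs s[5]='m' (match), s[3]='d' vs s[4]='d' (match)
Palindrome: Yes


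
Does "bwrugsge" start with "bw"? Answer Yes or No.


Input string: 'bwrugsge'
Prefix to check: 'bw'
First 2 characters of input: 'bw'
Match: True
Result: Yes


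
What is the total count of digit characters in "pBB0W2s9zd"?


Input string: 'pBB0W2s9zd'
Operation: count digit characters (0-9)
Scan: 'p', 'B', 'B', '0'(digit), 'W', '2'(digit), 's', '9'(digit), 'z', 'd'
Digits found: 3
Result: 3


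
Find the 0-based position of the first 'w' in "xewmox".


Input string: 'xewmox'
Target: 'w'
Scanning left to right: s[0]='x', s[1]='e', s[2]='w'
First match at index: 2


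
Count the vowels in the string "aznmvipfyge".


Input string: 'aznmvipfyge'
Operation: count vowels (a, e, i, o, u)
Scan: s[0]='a' (vowel), s[1]='z', s[2]='n', s[3]='m', s[4]='v', s[5]='i' (vowel), s[6]='p', s[7]='f', s[8]='y', s[9]='g', s[10]='e' (vowel)
Vowels found: 3
Result: 3


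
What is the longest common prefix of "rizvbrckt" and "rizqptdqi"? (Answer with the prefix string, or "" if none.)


String 1: 'rizvbrckt'
String 2: 'rizqptdqi'
Compare position by position:
pos 0: 'r' vs 'r' match
pos 1: 'i' vs 'i' match
pos 2: 'z' vs 'z' match
pos 3: 'v' vs 'q' differ -> stop
Longest common prefix: "riz" (length 3)


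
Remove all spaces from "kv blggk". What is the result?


Input string: 'kv blggk'
Operation: remove all spaces
Words: 'kv', 'blggk'
Join without spaces: kvblggk


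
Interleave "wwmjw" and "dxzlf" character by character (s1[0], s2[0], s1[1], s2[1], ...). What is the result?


String 1: 'wwmjw'
String 2: 'dxzlf'
Operation: alternate characters
Pairs: 'w'+'d', 'w'+'x', 'm'+'z', 'j'+'l', 'w'+'f'
Result: wdwxmzjlwf


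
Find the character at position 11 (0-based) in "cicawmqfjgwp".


Input string: 'cicawmqfjgwp'
Operation: get character at index 11
Index mapping: s[0]='c', s[1]='i', s[2]='c', s[3]='a', s[4]='w', s[5]='m', s[6]='q', s[7]='f', s[8]='j', s[9]='g', s[10]='w', s[11]='p'
Result: 'p'


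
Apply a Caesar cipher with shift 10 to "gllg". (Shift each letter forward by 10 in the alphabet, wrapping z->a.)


Input: 'gllg', shift = 10
Operation: for each letter, (position + 10) mod 26
Mapping: 'g'(6+10=16)->'q', 'l'(11+10=21)->'v', 'l'(11+10=21)->'v', 'g'(6+10=16)->'q'
Result: qvvq


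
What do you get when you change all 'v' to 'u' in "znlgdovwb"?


Input string: 'znlgdovwb'
Operation: replace 'v' with 'u'
Positions of 'v': 6
After replacement: znlgdouwb


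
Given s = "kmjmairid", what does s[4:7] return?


Input string: 'kmjmairid'
Operation: slice [4:7]
Extract characters: s[4]='a', s[5]='i', s[6]='r'
Result: air


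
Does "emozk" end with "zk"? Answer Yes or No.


Input string: 'emozk'
Suffix to check: 'zk'
Last 2 characters of input: 'zk'
Match: True
Result: Yes


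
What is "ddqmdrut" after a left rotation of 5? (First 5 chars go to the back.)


Input: 'ddqmdrut', shift = 5
Operation: split at index 5 and swap parts
Front part s[0:5] = 'ddqmd'
Back part s[5:] = 'rut'
Rotated = back + front = 'rut' + 'ddqmd'
Result: rutddqmd


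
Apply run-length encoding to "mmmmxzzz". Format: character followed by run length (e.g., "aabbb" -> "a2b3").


Input: 'mmmmxzzz'
Operation: identify consecutive runs
Runs: 'mmmm' -> m4, 'x' -> x1, 'zzz' -> z3
Encoded: m4x1z3


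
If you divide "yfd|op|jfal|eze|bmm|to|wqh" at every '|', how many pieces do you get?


Input string: 'yfd|op|jfal|eze|bmm|to|wqh'
Delimiter: '|'
Split result: 'yfd', 'op', 'jfal', 'eze', 'bmm', 'to', 'wqh'
Number of parts: 7


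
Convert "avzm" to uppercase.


Input string: 'avzm'
Operation: convert each letter to uppercase
Mapping: 'a'->'A', 'v'->'V', 'z'->'Z', 'm'->'M'
Result: AVZM


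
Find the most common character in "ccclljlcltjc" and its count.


Input: 'ccclljlcltjc'
Operation: tally each character
Counts: 'c':5, 'j':2, 'l':4, 't':1
Maximum: 'c' appears 5 times


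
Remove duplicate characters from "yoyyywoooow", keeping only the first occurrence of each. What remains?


Input: 'yoyyywoooow'
Operation: keep first occurrence of each character
Scan: s[0]='y' new -> keep; s[1]='o' new -> keep; s[2]='y' seen -> skip; s[3]='y' seen -> skip; s[4]='y' seen -> skip; s[5]='w' new -> keep; s[6]='o' seen -> skip; s[7]='o' seen -> skip; s[8]='o' seen -> skip; s[9]='o' seen -> skip; s[10]='w' seen -> skip
Result: yow


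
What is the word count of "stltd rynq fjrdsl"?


Input string: 'stltd rynq fjrdsl'
Operation: split by spaces
Words found: 'stltd', 'rynq', 'fjrdsl'
Word count: 3


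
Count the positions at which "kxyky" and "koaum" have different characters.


String 1: 'kxyky'
String 2: 'koaum'
Compare each position: pos 0: 'k'=='k', pos 1: 'x'!='o', pos 2: 'y'!='a', pos 3: 'k'!='u', pos 4: 'y'!='m'
Differing positions: 4
Hamming distance: 4


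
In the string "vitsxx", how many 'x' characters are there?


Input string: 'vitsxx'
Target character: 'x'
Scan each position: s[4]='x', s[5]='x'
Matches found at indices: 4, 5
Total: 2


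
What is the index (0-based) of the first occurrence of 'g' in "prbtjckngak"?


Input string: 'prbtjckngak'
Target: 'g'
Scanning left to right: s[0]='p', s[1]='r', s[2]='b', s[3]='t', s[4]='j', s[5]='c', s[6]='k', s[7]='n', s[8]='g'
First match at index: 8


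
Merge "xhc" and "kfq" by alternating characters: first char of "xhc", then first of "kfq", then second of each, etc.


String 1: 'xhc'
String 2: 'kfq'
Operation: alternate characters
Pairs: 'x'+'k', 'h'+'f', 'c'+'q'
Result: xkhfcq


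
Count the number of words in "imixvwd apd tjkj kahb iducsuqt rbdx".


Input string: 'imixvwd apd tjkj kahb iducsuqt rbdx'
Operation: split by spaces
Words found: 'imixvwd', 'apd', 'tjkj', 'kahb', 'iducsuqt', 'rbdx'
Word count: 6


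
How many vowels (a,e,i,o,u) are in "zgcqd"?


Input string: 'zgcqd'
Operation: count vowels (a, e, i, o, u)
Scan: s[0]='z', s[1]='g', s[2]='c', s[3]='q', s[4]='d'
Vowels found: 0
Result: 0


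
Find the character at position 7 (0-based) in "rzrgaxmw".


Input string: 'rzrgaxmw'
Operation: get character at index 7
Index mapping: s[0]='r', s[1]='z', s[2]='r', s[3]='g', s[4]='a', s[5]='x', s[6]='m', s[7]='w'
Result: 'w'


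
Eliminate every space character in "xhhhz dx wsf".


Input string: 'xhhhz dx wsf'
Operation: remove all spaces
Words: 'xhhhz', 'dx', 'wsf'
Join without spaces: xhhhzdxwsf


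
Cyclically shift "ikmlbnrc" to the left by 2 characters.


Input: 'ikmlbnrc', shift = 2
Operation: split at index 2 and swap parts
Front part s[0:2] = 'ik'
Back part s[2:] = 'mlbnrc'
Rotated = back + front = 'mlbnrc' + 'ik'
Result: mlbnrcik


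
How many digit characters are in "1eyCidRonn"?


Input string: '1eyCidRonn'
Operation: count digit characters (0-9)
Scan: '1'(digit), 'e', 'y', 'C', 'i', 'd', 'R', 'o', 'n', 'n'
Digits found: 1
Result: 1


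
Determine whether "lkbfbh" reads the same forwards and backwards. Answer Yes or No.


Input string: 'lkbfbh'
Reversed: 'hbfbkl'
Compare pairs: s[0]='l' vs s[5]='h' (mismatch), s[1]='k' vs s[4]='b' (mismatch), s[2]='b' vs s[3]='f' (mismatch)
Palindrome: No


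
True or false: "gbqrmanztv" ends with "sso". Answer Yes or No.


Input string: 'gbqrmanztv'
Suffix to check: 'sso'
Last 3 characters of input: 'ztv'
Match: False
Result: No


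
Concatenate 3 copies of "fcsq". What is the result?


Input string: 'fcsq'
Operation: repeat 3 times
Concatenation: 'fcsq' + 'fcsq' + 'fcsq'
Result: fcsqfcsqfcsq


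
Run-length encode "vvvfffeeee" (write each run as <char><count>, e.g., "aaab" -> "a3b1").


Input: 'vvvfffeeee'
Operation: identify consecutive runs
Runs: 'vvv' -> v3, 'fff' -> f3, 'eeee' -> e4
Encoded: v3f3e4


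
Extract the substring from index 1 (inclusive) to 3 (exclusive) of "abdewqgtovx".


Input string: 'abdewqgtovx'
Operation: slice [1:3]
Extract characters: s[1]='b', s[2]='d'
Result: bd


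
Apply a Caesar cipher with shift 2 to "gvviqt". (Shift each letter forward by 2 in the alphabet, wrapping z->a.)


Input: 'gvviqt', shift = 2
Operation: for each letter, (position + 2) mod 26
Mapping: 'g'(6+2=8)->'i', 'v'(21+2=23)->'x', 'v'(21+2=23)->'x', 'i'(8+2=10)->'k', 'q'(16+2=18)->'s', 't'(19+2=21)->'v'
Result: ixxksv


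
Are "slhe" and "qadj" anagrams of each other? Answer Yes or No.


String 1: 'slhe' -> sorted: 'ehls'
String 2: 'qadj' -> sorted: 'adjq'
Compare sorted forms: 'ehls' != 'adjq'
Anagram: No


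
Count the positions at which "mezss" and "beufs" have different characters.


String 1: 'mezss'
String 2: 'beufs'
Compare each position: pos 0: 'm'!='b', pos 1: 'e'=='e', pos 2: 'z'!='u', pos 3: 's'!='f', pos 4: 's'=='s'
Differing positions: 3
Hamming distance: 3


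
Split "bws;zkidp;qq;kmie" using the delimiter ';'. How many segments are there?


Input string: 'bws;zkidp;qq;kmie'
Delimiter: ';'
Split result: 'bws', 'zkidp', 'qq', 'kmie'
Number of parts: 4


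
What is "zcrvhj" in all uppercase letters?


Input string: 'zcrvhj'
Operation: convert each letter to uppercase
Mapping: 'z'->'Z', 'c'->'C', 'r'->'R', 'v'->'V', 'h'->'H', 'j'->'J'
Result: ZCRVHJ


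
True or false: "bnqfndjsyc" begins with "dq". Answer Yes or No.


Input string: 'bnqfndjsyc'
Prefix to check: 'dq'
First 2 characters of input: 'bn'
Match: False
Result: No


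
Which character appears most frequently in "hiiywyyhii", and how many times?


Input: 'hiiywyyhii'
Operation: tally each character
Counts: 'h':2, 'i':4, 'w':1, 'y':3
Maximum: 'i' appears 4 times


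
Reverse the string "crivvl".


Input string: 'crivvl'
Operation: reverse character order
Original order: 'c' -> 'r' -> 'i' -> 'v' -> 'v' -> 'l'
Reversed order: 'l' -> 'v' -> 'v' -> 'i' -> 'r' -> 'c'
Result: lvvirc


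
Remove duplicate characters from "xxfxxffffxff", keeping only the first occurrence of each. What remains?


Input: 'xxfxxffffxff'
Operation: keep first occurrence of each character
Scan: s[0]='x' new -> keep; s[1]='x' seen -> skip; s[2]='f' new -> keep; s[3]='x' seen -> skip; s[4]='x' seen -> skip; s[5]='f' seen -> skip; s[6]='f' seen -> skip; s[7]='f' seen -> skip; s[8]='f' seen -> skip; s[9]='x' seen -> skip; s[10]='f' seen -> skip; s[11]='f' seen -> skip
Result: xf


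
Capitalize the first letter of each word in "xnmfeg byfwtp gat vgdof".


Input string: 'xnmfeg byfwtp gat vgdof'
Operation: capitalize first letter of each word
Word transformations: 'xnmfeg'->'Xnmfeg', 'byfwtp'->'Byfwtp', 'gat'->'Gat', 'vgdof'->'Vgdof'
Result: Xnmfeg Byfwtp Gat Vgdof


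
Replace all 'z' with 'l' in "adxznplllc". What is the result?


Input string: 'adxznplllc'
Operation: replace 'z' with 'l'
Positions of 'z': 3
After replacement: adxlnplllc


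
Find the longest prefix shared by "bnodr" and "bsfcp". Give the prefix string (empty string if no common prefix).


String 1: 'bnodr'
String 2: 'bsfcp'
Compare position by position:
pos 0: 'b' vs 'b' match
pos 1: 'n' vs 's' differ -> stop
Longest common prefix: "b" (length 1)


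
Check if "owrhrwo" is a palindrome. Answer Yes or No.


Input string: 'owrhrwo'
Reversed: 'owrhrwo'
Compare pairs: s[0]='o' vs s[6]='o' (match), s[1]='w' vs s[5]='w' (match), s[2]='r' vs s[4]='r' (match)
Palindrome: Yes


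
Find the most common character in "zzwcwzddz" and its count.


Input: 'zzwcwzddz'
Operation: tally each character
Counts: 'c':1, 'd':2, 'w':2, 'z':4
Maximum: 'z' appears 4 times


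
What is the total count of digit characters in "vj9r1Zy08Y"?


Input string: 'vj9r1Zy08Y'
Operation: count digit characters (0-9)
Scan: 'v', 'j', '9'(digit), 'r', '1'(digit), 'Z', 'y', '0'(digit), '8'(digit), 'Y'
Digits found: 4
Result: 4


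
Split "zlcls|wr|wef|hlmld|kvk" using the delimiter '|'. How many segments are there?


Input string: 'zlcls|wr|wef|hlmld|kvk'
Delimiter: '|'
Split result: 'zlcls', 'wr', 'wef', 'hlmld', 'kvk'
Number of parts: 5


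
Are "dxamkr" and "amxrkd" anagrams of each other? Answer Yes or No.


String 1: 'dxamkr' -> sorted: 'adkmrx'
String 2: 'amxrkd' -> sorted: 'adkmrx'
Compare sorted forms: 'adkmrx' == 'adkmrx'
Anagram: Yes


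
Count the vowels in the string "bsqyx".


Input string: 'bsqyx'
Operation: count vowels (a, e, i, o, u)
Scan: s[0]='b', s[1]='s', s[2]='q', s[3]='y', s[4]='x'
Vowels found: 0
Result: 0


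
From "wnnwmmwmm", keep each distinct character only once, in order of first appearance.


Input: 'wnnwmmwmm'
Operation: keep first occurrence of each character
Scan: s[0]='w' new -> keep; s[1]='n' new -> keep; s[2]='n' seen -> skip; s[3]='w' seen -> skip; s[4]='m' new -> keep; s[5]='m' seen -> skip; s[6]='w' seen -> skip; s[7]='m' seen -> skip; s[8]='m' seen -> skip
Result: wnm


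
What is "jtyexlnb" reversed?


Input string: 'jtyexlnb'
Operation: reverse character order
Original order: 'j' -> 't' -> 'y' -> 'e' -> 'x' -> 'l' -> 'n' -> 'b'
Reversed order: 'b' -> 'n' -> 'l' -> 'x' -> 'e' -> 'y' -> 't' -> 'j'
Result: bnlxeytj


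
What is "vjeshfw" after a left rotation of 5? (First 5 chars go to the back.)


Input: 'vjeshfw', shift = 5
Operation: split at index 5 and swap parts
Front part s[0:5] = 'vjesh'
Back part s[5:] = 'fw'
Rotated = back + front = 'fw' + 'vjesh'
Result: fwvjesh


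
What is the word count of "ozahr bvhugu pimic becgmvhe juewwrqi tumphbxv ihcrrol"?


Input string: 'ozahr bvhugu pimic becgmvhe juewwrqi tumphbxv ihcrrol'
Operation: split by spaces
Words found: 'ozahr', 'bvhugu', 'pimic', 'becgmvhe', 'juewwrqi', 'tumphbxv', 'ihcrrol'
Word count: 7


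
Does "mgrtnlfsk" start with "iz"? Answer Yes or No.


Input string: 'mgrtnlfsk'
Prefix to check: 'iz'
First 2 characters of input: 'mg'
Match: False
Result: No


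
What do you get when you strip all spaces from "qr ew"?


Input string: 'qr ew'
Operation: remove all spaces
Words: 'qr', 'ew'
Join without spaces: qrew


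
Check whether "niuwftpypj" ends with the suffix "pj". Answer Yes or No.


Input string: 'niuwftpypj'
Suffix to check: 'pj'
Last 2 characters of input: 'pj'
Match: True
Result: Yes


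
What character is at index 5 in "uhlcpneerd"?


Input string: 'uhlcpneerd'
Operation: get character at index 5
Index mapping: s[0]='u', s[1]='h', s[2]='l', s[3]='c', s[4]='p', s[5]='n'
Result: 'n'


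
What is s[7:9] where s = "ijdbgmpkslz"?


Input string: 'ijdbgmpkslz'
Operation: slice [7:9]
Extract characters: s[7]='k', s[8]='s'
Result: ks


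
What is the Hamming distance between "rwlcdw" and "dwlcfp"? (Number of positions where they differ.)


String 1: 'rwlcdw'
String 2: 'dwlcfp'
Compare each position: pos 0: 'r'!='d', pos 1: 'w'=='w', pos 2: 'l'=='l', pos 3: 'c'=='c', pos 4: 'd'!='f', pos 5: 'w'!='p'
Differing positions: 3
Hamming distance: 3


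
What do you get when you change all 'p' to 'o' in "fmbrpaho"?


Input string: 'fmbrpaho'
Operation: replace 'p' with 'o'
Positions of 'p': 4
After replacement: fmbroaho


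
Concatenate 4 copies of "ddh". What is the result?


Input string: 'ddh'
Operation: repeat 4 times
Concatenation: 'ddh' + 'ddh' + 'ddh' + 'ddh'
Result: ddhddhddhddh


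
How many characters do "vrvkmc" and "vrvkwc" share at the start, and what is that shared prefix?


String 1: 'vrvkmc'
String 2: 'vrvkwc'
Compare position by position:
pos 0: 'v' vs 'v' match
pos 1: 'r' vs 'r' match
pos 2: 'v' vs 'v' match
pos 3: 'k' vs 'k' match
pos 4: 'm' vs 'w' differ -> stop
Longest common prefix: "vrvk" (length 4)


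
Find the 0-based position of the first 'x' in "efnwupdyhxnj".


Input string: 'efnwupdyhxnj'
Target: 'x'
Scanning left to right: s[0]='e', s[1]='f', s[2]='n', s[3]='w', s[4]='u', s[5]='p', s[6]='d', s[7]='y', s[8]='h', s[9]='x'
First match at index: 9


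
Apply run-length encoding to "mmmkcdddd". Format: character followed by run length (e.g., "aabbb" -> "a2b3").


Input: 'mmmkcdddd'
Operation: identify consecutive runs
Runs: 'mmm' -> m3, 'k' -> k1, 'c' -> c1, 'dddd' -> d4
Encoded: m3k1c1d4


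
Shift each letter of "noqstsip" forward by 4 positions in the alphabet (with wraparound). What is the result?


Input: 'noqstsip', shift = 4
Operation: for each letter, (position + 4) mod 26
Mapping: 'n'(13+4=17)->'r', 'o'(14+4=18)->'s', 'q'(16+4=20)->'u', 's'(18+4=22)->'w', 't'(19+4=23)->'x', 's'(18+4=22)->'w', 'i'(8+4=12)->'m', 'p'(15+4=19)->'t'
Result: rsuwxwmt


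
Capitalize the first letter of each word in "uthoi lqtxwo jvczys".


Input string: 'uthoi lqtxwo jvczys'
Operation: capitalize first letter of each word
Word transformations: 'uthoi'->'Uthoi', 'lqtxwo'->'Lqtxwo', 'jvczys'->'Jvczys'
Result: Uthoi Lqtxwo Jvczys


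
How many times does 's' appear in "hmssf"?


Input string: 'hmssf'
Target character: 's'
Scan each position: s[2]='s', s[3]='s'
Matches found at indices: 2, 3
Total: 2


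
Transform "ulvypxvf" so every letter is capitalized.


Input string: 'ulvypxvf'
Operation: convert each letter to uppercase
Mapping: 'u'->'U', 'l'->'L', 'v'->'V', 'y'->'Y', 'p'->'P', 'x'->'X', 'v'->'V', 'f'->'F'
Result: ULVYPXVF


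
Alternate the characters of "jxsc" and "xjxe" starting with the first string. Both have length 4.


String 1: 'jxsc'
String 2: 'xjxe'
Operation: alternate characters
Pairs: 'j'+'x', 'x'+'j', 's'+'x', 'c'+'e'
Result: jxxjsxce


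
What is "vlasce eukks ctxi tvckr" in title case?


Input string: 'vlasce eukks ctxi tvckr'
Operation: capitalize first letter of each word
Word transformations: 'vlasce'->'Vlasce', 'eukks'->'Eukks', 'ctxi'->'Ctxi', 'tvckr'->'Tvckr'
Result: Vlasce Eukks Ctxi Tvckr


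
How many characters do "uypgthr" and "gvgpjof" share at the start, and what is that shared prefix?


String 1: 'uypgthr'
String 2: 'gvgpjof'
Compare position by position:
pos 0: 'u' vs 'g' differ -> stop
Longest common prefix: "" (length 0)


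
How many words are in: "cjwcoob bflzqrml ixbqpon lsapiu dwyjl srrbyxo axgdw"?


Input string: 'cjwcoob bflzqrml ixbqpon lsapiu dwyjl srrbyxo axgdw'
Operation: split by spaces
Words found: 'cjwcoob', 'bflzqrml', 'ixbqpon', 'lsapiu', 'dwyjl', 'srrbyxo', 'axgdw'
Word count: 7


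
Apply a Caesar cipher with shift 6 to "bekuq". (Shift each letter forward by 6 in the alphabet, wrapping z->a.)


Input: 'bekuq', shift = 6
Operation: for each letter, (position + 6) mod 26
Mapping: 'b'(1+6=7)->'h', 'e'(4+6=10)->'k', 'k'(10+6=16)->'q', 'u'(20+6=26, 26 mod 26=0)->'a', 'q'(16+6=22)->'w'
Result: hkqaw


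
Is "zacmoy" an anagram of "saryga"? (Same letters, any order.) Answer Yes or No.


String 1: 'saryga' -> sorted: 'aagrsy'
String 2: 'zacmoy' -> sorted: 'acmoyz'
Compare sorted forms: 'aagrsy' != 'acmoyz'
Anagram: No


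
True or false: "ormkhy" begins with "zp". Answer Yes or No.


Input string: 'ormkhy'
Prefix to check: 'zp'
First 2 characters of input: 'or'
Match: False
Result: No


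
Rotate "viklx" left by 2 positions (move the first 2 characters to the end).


Input: 'viklx', shift = 2
Operation: split at index 2 and swap parts
Front part s[0:2] = 'vi'
Back part s[2:] = 'klx'
Rotated = back + front = 'klx' + 'vi'
Result: klxvi


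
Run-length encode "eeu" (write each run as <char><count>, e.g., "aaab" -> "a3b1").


Input: 'eeu'
Operation: identify consecutive runs
Runs: 'ee' -> e2, 'u' -> u1
Encoded: e2u1


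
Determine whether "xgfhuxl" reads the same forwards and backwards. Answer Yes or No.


Input string: 'xgfhuxl'
Reversed: 'lxuhfgx'
Compare pairs: s[0]='x' vs s[6]='l' (mismatch), s[1]='g' vs s[5]='x' (mismatch), s[2]='f' vs s[4]='u' (mismatch)
Palindrome: No


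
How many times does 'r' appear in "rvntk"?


Input string: 'rvntk'
Target character: 'r'
Scan each position: s[0]='r'
Matches found at indices: 0
Total: 1


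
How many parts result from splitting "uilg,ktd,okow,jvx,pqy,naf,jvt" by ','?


Input string: 'uilg,ktd,okow,jvx,pqy,naf,jvt'
Delimiter: ','
Split result: 'uilg', 'ktd', 'okow', 'jvx', 'pqy', 'naf', 'jvt'
Number of parts: 7


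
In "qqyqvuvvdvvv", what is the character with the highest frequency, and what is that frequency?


Input: 'qqyqvuvvdvvv'
Operation: tally each character
Counts: 'd':1, 'q':3, 'u':1, 'v':6, 'y':1
Maximum: 'v' appears 6 times


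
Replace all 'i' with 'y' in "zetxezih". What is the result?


Input string: 'zetxezih'
Operation: replace 'i' with 'y'
Positions of 'i': 6
After replacement: zetxezyh


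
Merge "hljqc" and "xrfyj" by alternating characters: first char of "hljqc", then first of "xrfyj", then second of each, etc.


String 1: 'hljqc'
String 2: 'xrfyj'
Operation: alternate characters
Pairs: 'h'+'x', 'l'+'r', 'j'+'f', 'q'+'y', 'c'+'j'
Result: hxlrjfqycj


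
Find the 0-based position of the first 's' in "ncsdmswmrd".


Input string: 'ncsdmswmrd'
Target: 's'
Scanning left to right: s[0]='n', s[1]='c', s[2]='s'
First match at index: 2


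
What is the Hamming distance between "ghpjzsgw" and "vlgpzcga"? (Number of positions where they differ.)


String 1: 'ghpjzsgw'
String 2: 'vlgpzcga'
Compare each position: pos 0: 'g'!='v', pos 1: 'h'!='l', pos 2: 'p'!='g', pos 3: 'j'!='p', pos 4: 'z'=='z', pos 5: 's'!='c', pos 6: 'g'=='g', pos 7: 'w'!='a'
Differing positions: 6
Hamming distance: 6


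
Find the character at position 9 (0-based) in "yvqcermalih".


Input string: 'yvqcermalih'
Operation: get character at index 9
Index mapping: s[0]='y', s[1]='v', s[2]='q', s[3]='c', s[4]='e', s[5]='r', s[6]='m', s[7]='a', s[8]='l', s[9]='i'
Result: 'i'


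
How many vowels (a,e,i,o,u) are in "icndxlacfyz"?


Input string: 'icndxlacfyz'
Operation: count vowels (a, e, i, o, u)
Scan: s[0]='i' (vowel), s[1]='c', s[2]='n', s[3]='d', s[4]='x', s[5]='l', s[6]='a' (vowel), s[7]='c', s[8]='f', s[9]='y', s[10]='z'
Vowels found: 2
Result: 2


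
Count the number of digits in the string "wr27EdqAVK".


Input string: 'wr27EdqAVK'
Operation: count digit characters (0-9)
Scan: 'w', 'r', '2'(digit), '7'(digit), 'E', 'd', 'q', 'A', 'V', 'K'
Digits found: 2
Result: 2


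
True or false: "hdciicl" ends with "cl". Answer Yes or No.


Input string: 'hdciicl'
Suffix to check: 'cl'
Last 2 characters of input: 'cl'
Match: True
Result: Yes


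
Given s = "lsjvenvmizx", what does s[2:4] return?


Input string: 'lsjvenvmizx'
Operation: slice [2:4]
Extract characters: s[2]='j', s[3]='v'
Result: jv


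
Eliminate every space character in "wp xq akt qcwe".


Input string: 'wp xq akt qcwe'
Operation: remove all spaces
Words: 'wp', 'xq', 'akt', 'qcwe'
Join without spaces: wpxqaktqcwe


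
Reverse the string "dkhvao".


Input string: 'dkhvao'
Operation: reverse character order
Original order: 'd' -> 'k' -> 'h' -> 'v' -> 'a' -> 'o'
Reversed order: 'o' -> 'a' -> 'v' -> 'h' -> 'k' -> 'd'
Result: oavhkd


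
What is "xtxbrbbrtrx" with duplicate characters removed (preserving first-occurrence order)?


Input: 'xtxbrbbrtrx'
Operation: keep first occurrence of each character
Scan: s[0]='x' new -> keep; s[1]='t' new -> keep; s[2]='x' seen -> skip; s[3]='b' new -> keep; s[4]='r' new -> keep; s[5]='b' seen -> skip; s[6]='b' seen -> skip; s[7]='r' seen -> skip; s[8]='t' seen -> skip; s[9]='r' seen -> skip; s[10]='x' seen -> skip
Result: xtbr


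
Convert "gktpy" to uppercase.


Input string: 'gktpy'
Operation: convert each letter to uppercase
Mapping: 'g'->'G', 'k'->'K', 't'->'T', 'p'->'P', 'y'->'Y'
Result: GKTPY


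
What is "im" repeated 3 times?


Input string: 'im'
Operation: repeat 3 times
Concatenation: 'im' + 'im' + 'im'
Result: imimim


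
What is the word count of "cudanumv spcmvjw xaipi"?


Input string: 'cudanumv spcmvjw xaipi'
Operation: split by spaces
Words found: 'cudanumv', 'spcmvjw', 'xaipi'
Word count: 3


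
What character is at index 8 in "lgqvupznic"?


Input string: 'lgqvupznic'
Operation: get character at index 8
Index mapping: s[0]='l', s[1]='g', s[2]='q', s[3]='v', s[4]='u', s[5]='p', s[6]='z', s[7]='n', s[8]='i'
Result: 'i'


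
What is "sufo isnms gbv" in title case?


Input string: 'sufo isnms gbv'
Operation: capitalize first letter of each word
Word transformations: 'sufo'->'Sufo', 'isnms'->'Isnms', 'gbv'->'Gbv'
Result: Sufo Isnms Gbv


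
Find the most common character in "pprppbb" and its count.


Input: 'pprppbb'
Operation: tally each character
Counts: 'b':2, 'p':4, 'r':1
Maximum: 'p' appears 4 times


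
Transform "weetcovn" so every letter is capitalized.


Input string: 'weetcovn'
Operation: convert each letter to uppercase
Mapping: 'w'->'W', 'e'->'E', 'e'->'E', 't'->'T', 'c'->'C', 'o'->'O', 'v'->'V', 'n'->'N'
Result: WEETCOVN


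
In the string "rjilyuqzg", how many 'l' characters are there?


Input string: 'rjilyuqzg'
Target character: 'l'
Scan each position: s[3]='l'
Matches found at indices: 3
Total: 1


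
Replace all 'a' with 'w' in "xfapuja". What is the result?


Input string: 'xfapuja'
Operation: replace 'a' with 'w'
Positions of 'a': 2, 6
After replacement: xfwpujw


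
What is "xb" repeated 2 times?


Input string: 'xb'
Operation: repeat 2 times
Concatenation: 'xb' + 'xb'
Result: xbxb


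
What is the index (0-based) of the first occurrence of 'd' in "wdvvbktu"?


Input string: 'wdvvbktu'
Target: 'd'
Scanning left to right: s[0]='w', s[1]='d'
First match at index: 1


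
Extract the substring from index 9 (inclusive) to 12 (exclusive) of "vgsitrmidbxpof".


Input string: 'vgsitrmidbxpof'
Operation: slice [9:12]
Extract characters: s[9]='b', s[10]='x', s[11]='p'
Result: bxp


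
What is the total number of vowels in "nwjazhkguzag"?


Input string: 'nwjazhkguzag'
Operation: count vowels (a, e, i, o, u)
Scan: s[0]='n', s[1]='w', s[2]='j', s[3]='a' (vowel), s[4]='z', s[5]='h', s[6]='k', s[7]='g', s[8]='u' (vowel), s[9]='z', s[10]='a' (vowel), s[11]='g'
Vowels found: 3
Result: 3


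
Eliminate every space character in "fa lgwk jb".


Input string: 'fa lgwk jb'
Operation: remove all spaces
Words: 'fa', 'lgwk', 'jb'
Join without spaces: falgwkjb


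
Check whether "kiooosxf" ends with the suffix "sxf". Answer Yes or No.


Input string: 'kiooosxf'
Suffix to check: 'sxf'
Last 3 characters of input: 'sxf'
Match: True
Result: Yes


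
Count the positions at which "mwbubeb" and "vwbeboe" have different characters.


String 1: 'mwbubeb'
String 2: 'vwbeboe'
Compare each position: pos 0: 'm'!='v', pos 1: 'w'=='w', pos 2: 'b'=='b', pos 3: 'u'!='e', pos 4: 'b'=='b', pos 5: 'e'!='o', pos 6: 'b'!='e'
Differing positions: 4
Hamming distance: 4


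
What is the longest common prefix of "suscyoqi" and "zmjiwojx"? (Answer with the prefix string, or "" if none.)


String 1: 'suscyoqi'
String 2: 'zmjiwojx'
Compare position by position:
pos 0: 's' vs 'z' differ -> stop
Longest common prefix: "" (length 0)


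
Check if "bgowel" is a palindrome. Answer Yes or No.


Input string: 'bgowel'
Reversed: 'lewogb'
Compare pairs: s[0]='b' vs s[5]='l' (mismatch), s[1]='g' vs s[4]='e' (mismatch), s[2]='o' vs s[3]='w' (mismatch)
Palindrome: No


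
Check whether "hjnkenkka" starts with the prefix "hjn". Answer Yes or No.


Input string: 'hjnkenkka'
Prefix to check: 'hjn'
First 3 characters of input: 'hjn'
Match: True
Result: Yes


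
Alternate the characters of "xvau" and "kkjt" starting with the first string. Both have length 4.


String 1: 'xvau'
String 2: 'kkjt'
Operation: alternate characters
Pairs: 'x'+'k', 'v'+'k', 'a'+'j', 'u'+'t'
Result: xkvkajut


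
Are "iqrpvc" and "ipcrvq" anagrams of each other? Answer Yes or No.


String 1: 'iqrpvc' -> sorted: 'cipqrv'
String 2: 'ipcrvq' -> sorted: 'cipqrv'
Compare sorted forms: 'cipqrv' == 'cipqrv'
Anagram: Yes


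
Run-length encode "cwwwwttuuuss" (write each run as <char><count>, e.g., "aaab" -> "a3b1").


Input: 'cwwwwttuuuss'
Operation: identify consecutive runs
Runs: 'c' -> c1, 'wwww' -> w4, 'tt' -> t2, 'uuu' -> u3, 'ss' -> s2
Encoded: c1w4t2u3s2


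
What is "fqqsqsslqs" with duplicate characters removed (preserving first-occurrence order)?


Input: 'fqqsqsslqs'
Operation: keep first occurrence of each character
Scan: s[0]='f' new -> keep; s[1]='q' new -> keep; s[2]='q' seen -> skip; s[3]='s' new -> keep; s[4]='q' seen -> skip; s[5]='s' seen -> skip; s[6]='s' seen -> skip; s[7]='l' new -> keep; s[8]='q' seen -> skip; s[9]='s' seen -> skip
Result: fqsl


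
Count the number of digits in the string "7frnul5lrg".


Input string: '7frnul5lrg'
Operation: count digit characters (0-9)
Scan: '7'(digit), 'f', 'r', 'n', 'u', 'l', '5'(digit), 'l', 'r', 'g'
Digits found: 2
Result: 2


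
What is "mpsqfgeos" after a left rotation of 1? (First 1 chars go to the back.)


Input: 'mpsqfgeos', shift = 1
Operation: split at index 1 and swap parts
Front part s[0:1] = 'm'
Back part s[1:] = 'psqfgeos'
Rotated = back + front = 'psqfgeos' + 'm'
Result: psqfgeosm


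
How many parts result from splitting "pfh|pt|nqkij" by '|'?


Input string: 'pfh|pt|nqkij'
Delimiter: '|'
Split result: 'pfh', 'pt', 'nqkij'
Number of parts: 3


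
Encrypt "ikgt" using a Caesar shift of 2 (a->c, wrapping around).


Input: 'ikgt', shift = 2
Operation: for each letter, (position + 2) mod 26
Mapping: 'i'(8+2=10)->'k', 'k'(10+2=12)->'m', 'g'(6+2=8)->'i', 't'(19+2=21)->'v'
Result: kmiv


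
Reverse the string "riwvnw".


Input string: 'riwvnw'
Operation: reverse character order
Original order: 'r' -> 'i' -> 'w' -> 'v' -> 'n' -> 'w'
Reversed order: 'w' -> 'n' -> 'v' -> 'w' -> 'i' -> 'r'
Result: wnvwir


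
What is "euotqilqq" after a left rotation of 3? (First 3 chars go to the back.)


Input: 'euotqilqq', shift = 3
Operation: split at index 3 and swap parts
Front part s[0:3] = 'euo'
Back part s[3:] = 'tqilqq'
Rotated = back + front = 'tqilqq' + 'euo'
Result: tqilqqeuo


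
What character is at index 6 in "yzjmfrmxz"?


Input string: 'yzjmfrmxz'
Operation: get character at index 6
Index mapping: s[0]='y', s[1]='z', s[2]='j', s[3]='m', s[4]='f', s[5]='r', s[6]='m'
Result: 'm'


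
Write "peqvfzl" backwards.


Input string: 'peqvfzl'
Operation: reverse character order
Original order: 'p' -> 'e' -> 'q' -> 'v' -> 'f' -> 'z' -> 'l'
Reversed order: 'l' -> 'z' -> 'f' -> 'v' -> 'q' -> 'e' -> 'p'
Result: lzfvqep


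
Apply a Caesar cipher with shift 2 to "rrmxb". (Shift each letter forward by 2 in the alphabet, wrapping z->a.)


Input: 'rrmxb', shift = 2
Operation: for each letter, (position + 2) mod 26
Mapping: 'r'(17+2=19)->'t', 'r'(17+2=19)->'t', 'm'(12+2=14)->'o', 'x'(23+2=25)->'z', 'b'(1+2=3)->'d'
Result: ttozd


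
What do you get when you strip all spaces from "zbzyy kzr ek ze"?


Input string: 'zbzyy kzr ek ze'
Operation: remove all spaces
Words: 'zbzyy', 'kzr', 'ek', 'ze'
Join without spaces: zbzyykzrekze


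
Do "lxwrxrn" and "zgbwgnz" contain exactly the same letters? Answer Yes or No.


String 1: 'lxwrxrn' -> sorted: 'lnrrwxx'
String 2: 'zgbwgnz' -> sorted: 'bggnwzz'
Compare sorted forms: 'lnrrwxx' != 'bggnwzz'
Anagram: No
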